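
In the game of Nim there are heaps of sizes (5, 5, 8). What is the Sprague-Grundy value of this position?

In binary:
  0101  (5)
  0101  (5)
  1000  (8)
  ----
  1000  (8)

8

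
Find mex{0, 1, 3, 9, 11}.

2

The values 0, 1 are all present; 2 is the first non-negative integer missing from the set.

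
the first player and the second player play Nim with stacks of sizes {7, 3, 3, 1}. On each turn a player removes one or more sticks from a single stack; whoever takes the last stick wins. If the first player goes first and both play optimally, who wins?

Compute the nim-sum pairwise:
7 XOR 3 = 4
4 XOR 3 = 7
7 XOR 1 = 6
The nim-sum is 6 ≠ 0, so this is an N-position: the player to move can win; the first player has a winning move.

the first player wins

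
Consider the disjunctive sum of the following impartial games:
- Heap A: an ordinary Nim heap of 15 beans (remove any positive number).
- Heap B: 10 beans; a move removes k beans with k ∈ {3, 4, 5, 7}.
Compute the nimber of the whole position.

15

Heap A is a plain Nim heap of size 15, so its Grundy value is 15.
For heap B, compute g(0), g(1), … with moves {3, 4, 5, 7}:
k:     0  1  2  3  4  5  6  7  8  9 10
g(k):  0  0  0  1  1  1  2  2  2  3  0
So g(10) = 0.
The value of a disjunctive sum is the nim-sum of the parts.
Combined value = 15 XOR 0 = 15.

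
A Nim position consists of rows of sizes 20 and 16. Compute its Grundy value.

4

Nim-sum: 20 ⊕ 16 = 4.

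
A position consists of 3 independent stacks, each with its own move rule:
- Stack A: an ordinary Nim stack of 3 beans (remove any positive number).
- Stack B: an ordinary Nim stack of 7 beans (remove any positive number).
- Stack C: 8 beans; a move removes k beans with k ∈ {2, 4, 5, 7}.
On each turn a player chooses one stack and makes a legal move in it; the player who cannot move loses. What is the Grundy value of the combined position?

Stack A is a plain Nim stack of size 3, so its Grundy value is 3.
Stack B is a plain Nim stack of size 7, so its Grundy value is 7.
Grundy values for stack C (subtraction set {2, 4, 5, 7}):
k:     0  1  2  3  4  5  6  7  8
g(k):  0  0  1  1  2  2  3  3  4
So g(8) = 4.
By the Sprague-Grundy theorem, the Grundy value of a sum of independent games is the XOR of the component values.
Combined value = 3 XOR 7 XOR 4 = 0.

0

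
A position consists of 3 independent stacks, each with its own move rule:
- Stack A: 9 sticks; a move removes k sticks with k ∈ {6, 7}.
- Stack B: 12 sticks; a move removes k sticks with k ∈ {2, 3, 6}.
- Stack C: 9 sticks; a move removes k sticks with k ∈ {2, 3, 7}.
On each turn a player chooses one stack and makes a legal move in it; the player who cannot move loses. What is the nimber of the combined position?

2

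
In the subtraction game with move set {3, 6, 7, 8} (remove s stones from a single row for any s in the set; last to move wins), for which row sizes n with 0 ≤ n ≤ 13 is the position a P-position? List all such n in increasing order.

0, 1, 2, 11, 12, 13

Build the Grundy sequence with g(k) = mex{g(k−s) : s ∈ {3, 6, 7, 8}, s ≤ k}:
g(0) = mex{} = 0
g(1) = mex{} = 0
g(2) = mex{} = 0
g(3) = mex{0} = 1
g(4) = mex{0} = 1
g(5) = mex{0} = 1
g(6) = mex{0,1} = 2
g(7) = mex{0,1} = 2
g(8) = mex{0,1} = 2
g(9) = mex{0,1,2} = 3
g(10) = mex{0,1,2} = 3
g(11) = mex{1,2} = 0
g(12) = mex{1,2,3} = 0
g(13) = mex{1,2,3} = 0
The P-positions (g = 0) in 0..13 are 0, 1, 2, 11, 12, 13.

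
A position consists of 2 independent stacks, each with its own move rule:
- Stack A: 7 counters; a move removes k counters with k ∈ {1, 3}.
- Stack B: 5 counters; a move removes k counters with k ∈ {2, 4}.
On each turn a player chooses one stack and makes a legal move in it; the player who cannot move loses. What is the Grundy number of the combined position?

3

Build the Grundy sequence for stack A with g(k) = mex{g(k−s) : s ∈ {1, 3}, s ≤ k}:
k:     0  1  2  3  4  5  6  7
g(k):  0  1  0  1  0  1  0  1
So g(7) = 1.
Grundy values for stack B (subtraction set {2, 4}):
k:     0  1  2  3  4  5
g(k):  0  0  1  1  2  2
So g(5) = 2.
By the Sprague-Grundy theorem, the Grundy value of a sum of independent games is the XOR of the component values.
Combined value = 1 ⊕ 2 = 3.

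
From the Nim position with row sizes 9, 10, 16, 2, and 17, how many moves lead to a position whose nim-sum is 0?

0

Nim-sum: 9 XOR 10 XOR 16 XOR 2 XOR 17 = 0.
The nim-sum is already 0, so every move leaves a nonzero nim-sum — there are no winning moves.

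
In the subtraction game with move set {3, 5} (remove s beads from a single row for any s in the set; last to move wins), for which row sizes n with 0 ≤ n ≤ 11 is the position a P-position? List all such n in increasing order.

Grundy values for subtraction set {3, 5}:
g(0) = mex{} = 0
g(1) = mex{} = 0
g(2) = mex{} = 0
g(3) = mex{0} = 1
g(4) = mex{0} = 1
g(5) = mex{0} = 1
g(6) = mex{0,1} = 2
g(7) = mex{0,1} = 2
g(8) = mex{1} = 0
g(9) = mex{1,2} = 0
g(10) = mex{1,2} = 0
g(11) = mex{0,2} = 1
The P-positions (g = 0) in 0..11 are 0, 1, 2, 8, 9, 10.

0, 1, 2, 8, 9, 10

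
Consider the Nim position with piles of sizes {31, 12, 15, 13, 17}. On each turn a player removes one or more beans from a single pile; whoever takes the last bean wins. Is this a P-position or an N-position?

Write each in binary and XOR column by column:
  11111  (31)
  01100  (12)
  01111  (15)
  01101  (13)
  10001  (17)
  -----
  00000  (0)
The nim-sum is 0, so this is a P-position: the player to move is in a losing position under optimal play.

P-position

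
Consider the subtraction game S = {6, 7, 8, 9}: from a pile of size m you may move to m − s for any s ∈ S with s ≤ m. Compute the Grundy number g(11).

1

Grundy values for subtraction set {6, 7, 8, 9}:
k:     0  1  2  3  4  5  6  7  8  9 10 11
g(k):  0  0  0  0  0  0  1  1  1  1  1  1
So g(11) = 1.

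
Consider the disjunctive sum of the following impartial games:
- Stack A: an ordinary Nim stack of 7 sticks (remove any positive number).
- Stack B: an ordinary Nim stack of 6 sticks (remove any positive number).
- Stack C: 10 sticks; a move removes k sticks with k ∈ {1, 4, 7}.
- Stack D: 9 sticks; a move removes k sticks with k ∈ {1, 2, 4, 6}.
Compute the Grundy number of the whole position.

0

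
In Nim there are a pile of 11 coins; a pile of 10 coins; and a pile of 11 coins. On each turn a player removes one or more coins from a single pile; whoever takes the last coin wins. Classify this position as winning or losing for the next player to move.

Winning position

Bitwise XOR of the heap sizes:
  1011  (11)
  1010  (10)
  1011  (11)
  ----
  1010  (10)
The nim-sum is 10 ≠ 0, so this is an N-position: the player to move can win.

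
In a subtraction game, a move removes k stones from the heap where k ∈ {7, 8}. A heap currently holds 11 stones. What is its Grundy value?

1

Build the Grundy sequence with g(k) = mex{g(k−s) : s ∈ {7, 8}, s ≤ k}:
k:     0  1  2  3  4  5  6  7  8  9 10 11
g(k):  0  0  0  0  0  0  0  1  1  1  1  1
So g(11) = 1.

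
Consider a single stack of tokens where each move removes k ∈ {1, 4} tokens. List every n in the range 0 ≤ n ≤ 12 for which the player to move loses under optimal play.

0, 2, 5, 7, 10, 12

Build the Grundy sequence with g(k) = mex{g(k−s) : s ∈ {1, 4}, s ≤ k}:
g(0) = mex{} = 0
g(1) = mex{0} = 1
g(2) = mex{1} = 0
g(3) = mex{0} = 1
g(4) = mex{0,1} = 2
g(5) = mex{1,2} = 0
g(6) = mex{0} = 1
g(7) = mex{1} = 0
g(8) = mex{0,2} = 1
g(9) = mex{0,1} = 2
g(10) = mex{1,2} = 0
g(11) = mex{0} = 1
g(12) = mex{1} = 0
The P-positions (g = 0) in 0..12 are 0, 2, 5, 7, 10, 12.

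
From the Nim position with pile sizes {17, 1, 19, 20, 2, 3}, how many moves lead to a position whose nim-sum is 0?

3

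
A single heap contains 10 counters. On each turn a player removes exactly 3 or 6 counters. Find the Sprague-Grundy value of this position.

0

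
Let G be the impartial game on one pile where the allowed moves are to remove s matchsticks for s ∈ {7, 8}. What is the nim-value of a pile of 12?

Grundy values for subtraction set {7, 8}:
g(0) = mex{} = 0
g(1) = mex{} = 0
g(2) = mex{} = 0
g(3) = mex{} = 0
g(4) = mex{} = 0
g(5) = mex{} = 0
g(6) = mex{} = 0
g(7) = mex{0} = 1
g(8) = mex{0} = 1
g(9) = mex{0} = 1
g(10) = mex{0} = 1
g(11) = mex{0} = 1
g(12) = mex{0} = 1
So g(12) = 1.

1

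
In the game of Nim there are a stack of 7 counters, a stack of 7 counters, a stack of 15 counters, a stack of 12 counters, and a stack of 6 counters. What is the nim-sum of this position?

5

Nim-sum: 7 XOR 7 XOR 15 XOR 12 XOR 6 = 5.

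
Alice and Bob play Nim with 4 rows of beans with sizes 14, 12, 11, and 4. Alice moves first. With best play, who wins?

Nim-sum: 14 ⊕ 12 ⊕ 11 ⊕ 4 = 13.
The nim-sum is 13 ≠ 0, so this is an N-position: the player to move can win; Alice has a winning move.

Alice wins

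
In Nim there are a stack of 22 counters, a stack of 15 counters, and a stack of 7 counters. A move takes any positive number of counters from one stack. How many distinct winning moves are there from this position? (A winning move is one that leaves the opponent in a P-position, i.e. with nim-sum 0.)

In binary:
  10110  (22)
  01111  (15)
  00111  (7)
  -----
  11110  (30)
The overall nim-sum is X = 30. A stack of size p has a winning move iff p XOR X < p (reduce it to p XOR X).
  22: 22 XOR 30 = 8 < 22 — winning move (to 8).
  15: 15 XOR 30 = 17 ≥ 15 — no move.
  7: 7 XOR 30 = 25 ≥ 7 — no move.
That gives 1 winning move.

1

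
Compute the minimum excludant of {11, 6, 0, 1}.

2

The values 0, 1 are all present; 2 is the first non-negative integer missing from the set.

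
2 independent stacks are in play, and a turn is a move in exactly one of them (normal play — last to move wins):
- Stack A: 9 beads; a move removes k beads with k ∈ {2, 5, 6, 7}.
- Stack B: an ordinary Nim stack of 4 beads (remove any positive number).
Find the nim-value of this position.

6

Build the Grundy sequence for stack A with g(k) = mex{g(k−s) : s ∈ {2, 5, 6, 7}, s ≤ k}:
k:     0  1  2  3  4  5  6  7  8  9
g(k):  0  0  1  1  0  2  1  3  2  2
So g(9) = 2.
Stack B is a plain Nim stack of size 4, so its Grundy value is 4.
The value of a disjunctive sum is the nim-sum of the parts.
Combined value = 2 ⊕ 4 = 6.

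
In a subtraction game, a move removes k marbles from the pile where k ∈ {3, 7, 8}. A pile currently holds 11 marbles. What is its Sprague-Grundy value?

Compute g(0), g(1), … for moves {3, 7, 8}:
g(0) = mex{} = 0
g(1) = mex{} = 0
g(2) = mex{} = 0
g(3) = mex{0} = 1
g(4) = mex{0} = 1
g(5) = mex{0} = 1
g(6) = mex{1} = 0
g(7) = mex{0,1} = 2
g(8) = mex{0,1} = 2
g(9) = mex{0} = 1
g(10) = mex{0,1,2} = 3
g(11) = mex{1,2} = 0
So g(11) = 0.

0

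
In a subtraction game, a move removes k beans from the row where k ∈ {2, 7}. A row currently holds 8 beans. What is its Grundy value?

Grundy values for subtraction set {2, 7}:
k:     0  1  2  3  4  5  6  7  8
g(k):  0  0  1  1  0  0  1  1  2
So g(8) = 2.

2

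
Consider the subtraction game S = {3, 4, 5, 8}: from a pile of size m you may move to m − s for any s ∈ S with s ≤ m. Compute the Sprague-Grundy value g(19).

2

Grundy values for subtraction set {3, 4, 5, 8}:
k:     0  1  2  3  4  5  6  7  8  9 10 11 12 13 14 15 16 17 18 19
g(k):  0  0  0  1  1  1  2  2  2  3  3  0  0  0  1  1  1  2  2  2
So g(19) = 2.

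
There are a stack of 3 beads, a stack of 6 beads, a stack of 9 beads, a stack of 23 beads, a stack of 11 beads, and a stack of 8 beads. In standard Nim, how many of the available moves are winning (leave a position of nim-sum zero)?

Bitwise XOR of the heap sizes:
  00011  (3)
  00110  (6)
  01001  (9)
  10111  (23)
  01011  (11)
  01000  (8)
  -----
  11000  (24)
The overall nim-sum is X = 24. A stack of size p has a winning move iff p XOR X < p (reduce it to p XOR X).
  3: 3 XOR 24 = 27 ≥ 3 — no move.
  6: 6 XOR 24 = 30 ≥ 6 — no move.
  9: 9 XOR 24 = 17 ≥ 9 — no move.
  23: 23 XOR 24 = 15 < 23 — winning move (to 15).
  11: 11 XOR 24 = 19 ≥ 11 — no move.
  8: 8 XOR 24 = 16 ≥ 8 — no move.
That gives 1 winning move.

1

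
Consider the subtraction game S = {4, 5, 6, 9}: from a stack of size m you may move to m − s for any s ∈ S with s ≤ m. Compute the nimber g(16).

0

Compute g(0), g(1), … for moves {4, 5, 6, 9}:
k:     0  1  2  3  4  5  6  7  8  9 10 11 12 13 14 15 16
g(k):  0  0  0  0  1  1  1  1  2  2  2  2  3  0  0  0  0
So g(16) = 0.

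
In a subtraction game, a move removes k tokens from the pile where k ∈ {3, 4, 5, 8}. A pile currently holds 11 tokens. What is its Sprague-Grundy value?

Build the Grundy sequence with g(k) = mex{g(k−s) : s ∈ {3, 4, 5, 8}, s ≤ k}:
g(0) = mex{} = 0
g(1) = mex{} = 0
g(2) = mex{} = 0
g(3) = mex{0} = 1
g(4) = mex{0} = 1
g(5) = mex{0} = 1
g(6) = mex{0,1} = 2
g(7) = mex{0,1} = 2
g(8) = mex{0,1} = 2
g(9) = mex{0,1,2} = 3
g(10) = mex{0,1,2} = 3
g(11) = mex{1,2} = 0
So g(11) = 0.

0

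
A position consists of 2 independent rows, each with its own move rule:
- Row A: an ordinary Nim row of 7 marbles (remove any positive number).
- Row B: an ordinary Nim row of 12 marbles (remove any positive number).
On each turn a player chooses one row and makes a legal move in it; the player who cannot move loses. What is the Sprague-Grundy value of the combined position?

Row A is a plain Nim row of size 7, so its Grundy value is 7.
Row B is a plain Nim row of size 12, so its Grundy value is 12.
By the Sprague-Grundy theorem, the Grundy value of a sum of independent games is the XOR of the component values.
Combined value = 7 XOR 12 = 11.

11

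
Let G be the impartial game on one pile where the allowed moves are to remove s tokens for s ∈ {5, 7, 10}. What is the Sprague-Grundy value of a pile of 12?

2

Build the Grundy sequence with g(k) = mex{g(k−s) : s ∈ {5, 7, 10}, s ≤ k}:
k:     0  1  2  3  4  5  6  7  8  9 10 11 12
g(k):  0  0  0  0  0  1  1  1  1  1  2  2  2
So g(12) = 2.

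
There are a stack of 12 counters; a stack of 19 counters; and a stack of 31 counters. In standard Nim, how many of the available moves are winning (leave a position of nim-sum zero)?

In binary:
  01100  (12)
  10011  (19)
  11111  (31)
  -----
  00000  (0)
The nim-sum is already 0, so every move leaves a nonzero nim-sum — there are no winning moves.

0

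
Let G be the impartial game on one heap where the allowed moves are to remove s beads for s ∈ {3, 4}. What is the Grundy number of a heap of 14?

Build the Grundy sequence with g(k) = mex{g(k−s) : s ∈ {3, 4}, s ≤ k}:
g(0) = mex{} = 0
g(1) = mex{} = 0
g(2) = mex{} = 0
g(3) = mex{0} = 1
g(4) = mex{0} = 1
g(5) = mex{0} = 1
g(6) = mex{0,1} = 2
g(7) = mex{1} = 0
g(8) = mex{1} = 0
g(9) = mex{1,2} = 0
g(10) = mex{0,2} = 1
g(11) = mex{0} = 1
g(12) = mex{0} = 1
g(13) = mex{0,1} = 2
g(14) = mex{1} = 0
So g(14) = 0.

0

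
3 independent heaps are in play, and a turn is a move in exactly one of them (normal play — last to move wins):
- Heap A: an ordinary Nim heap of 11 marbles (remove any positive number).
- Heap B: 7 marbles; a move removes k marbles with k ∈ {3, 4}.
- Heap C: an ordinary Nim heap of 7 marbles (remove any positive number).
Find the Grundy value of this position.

12

Heap A is a plain Nim heap of size 11, so its Grundy value is 11.
Build the Grundy sequence for heap B with g(k) = mex{g(k−s) : s ∈ {3, 4}, s ≤ k}:
k:     0  1  2  3  4  5  6  7
g(k):  0  0  0  1  1  1  2  0
So g(7) = 0.
Heap C is a plain Nim heap of size 7, so its Grundy value is 7.
By the Sprague-Grundy theorem, the Grundy value of a sum of independent games is the XOR of the component values.
Combined value = 11 ⊕ 0 ⊕ 7 = 12.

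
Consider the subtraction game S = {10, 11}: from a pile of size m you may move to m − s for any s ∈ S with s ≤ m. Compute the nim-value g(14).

1

Compute g(0), g(1), … for moves {10, 11}:
g(0) = mex{} = 0
g(1) = mex{} = 0
g(2) = mex{} = 0
g(3) = mex{} = 0
g(4) = mex{} = 0
g(5) = mex{} = 0
g(6) = mex{} = 0
g(7) = mex{} = 0
g(8) = mex{} = 0
g(9) = mex{} = 0
g(10) = mex{0} = 1
g(11) = mex{0} = 1
g(12) = mex{0} = 1
g(13) = mex{0} = 1
g(14) = mex{0} = 1
So g(14) = 1.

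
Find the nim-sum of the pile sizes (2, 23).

Nim-sum: 2 ^ 23 = 21.

21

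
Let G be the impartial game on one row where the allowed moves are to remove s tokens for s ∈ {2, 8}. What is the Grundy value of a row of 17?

1

Compute g(0), g(1), … for moves {2, 8}:
k:     0  1  2  3  4  5  6  7  8  9 10 11 12 13 14 15 16 17
g(k):  0  0  1  1  0  0  1  1  2  2  0  0  1  1  0  0  1  1
So g(17) = 1.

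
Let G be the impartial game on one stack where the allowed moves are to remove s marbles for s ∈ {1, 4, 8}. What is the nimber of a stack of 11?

2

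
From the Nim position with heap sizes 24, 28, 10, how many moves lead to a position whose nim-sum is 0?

Nim-sum: 24 ⊕ 28 ⊕ 10 = 14.
The overall nim-sum is X = 14. A heap of size p has a winning move iff p XOR X < p (reduce it to p XOR X).
  24: 24 XOR 14 = 22 < 24 — winning move (to 22).
  28: 28 XOR 14 = 18 < 28 — winning move (to 18).
  10: 10 XOR 14 = 4 < 10 — winning move (to 4).
That gives 3 winning moves.

3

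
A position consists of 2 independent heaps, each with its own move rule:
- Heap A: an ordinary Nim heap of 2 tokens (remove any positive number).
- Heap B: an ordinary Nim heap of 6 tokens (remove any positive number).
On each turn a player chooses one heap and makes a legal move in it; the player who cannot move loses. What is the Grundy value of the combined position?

4

Heap A is a plain Nim heap of size 2, so its Grundy value is 2.
Heap B is a plain Nim heap of size 6, so its Grundy value is 6.
By the Sprague-Grundy theorem, the Grundy value of a sum of independent games is the XOR of the component values.
Combined value = 2 ⊕ 6 = 4.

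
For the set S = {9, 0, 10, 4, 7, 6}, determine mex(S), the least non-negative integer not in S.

1

0 is in the set but 1 is not, so the mex is 1.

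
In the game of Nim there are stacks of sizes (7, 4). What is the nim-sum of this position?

Write each in binary and XOR column by column:
  111  (7)
  100  (4)
  ---
  011  (3)

3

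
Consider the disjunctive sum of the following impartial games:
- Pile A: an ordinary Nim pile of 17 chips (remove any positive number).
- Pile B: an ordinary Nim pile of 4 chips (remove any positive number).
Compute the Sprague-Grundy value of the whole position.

Pile A is a plain Nim pile of size 17, so its Grundy value is 17.
Pile B is a plain Nim pile of size 4, so its Grundy value is 4.
The value of a disjunctive sum is the nim-sum of the parts.
Combined value = 17 ⊕ 4 = 21.

21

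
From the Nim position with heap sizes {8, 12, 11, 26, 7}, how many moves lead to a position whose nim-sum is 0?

1

Compute the nim-sum pairwise:
8 XOR 12 = 4
4 XOR 11 = 15
15 XOR 26 = 21
21 XOR 7 = 18
The overall nim-sum is X = 18. A heap of size p has a winning move iff p XOR X < p (reduce it to p XOR X).
  8: 8 XOR 18 = 26 ≥ 8 — no move.
  12: 12 XOR 18 = 30 ≥ 12 — no move.
  11: 11 XOR 18 = 25 ≥ 11 — no move.
  26: 26 XOR 18 = 8 < 26 — winning move (to 8).
  7: 7 XOR 18 = 21 ≥ 7 — no move.
That gives 1 winning move.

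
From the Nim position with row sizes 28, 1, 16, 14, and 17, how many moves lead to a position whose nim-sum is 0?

3

Nim-sum: 28 ⊕ 1 ⊕ 16 ⊕ 14 ⊕ 17 = 18.
The overall nim-sum is X = 18. A row of size p has a winning move iff p XOR X < p (reduce it to p XOR X).
  28: 28 XOR 18 = 14 < 28 — winning move (to 14).
  1: 1 XOR 18 = 19 ≥ 1 — no move.
  16: 16 XOR 18 = 2 < 16 — winning move (to 2).
  14: 14 XOR 18 = 28 ≥ 14 — no move.
  17: 17 XOR 18 = 3 < 17 — winning move (to 3).
That gives 3 winning moves.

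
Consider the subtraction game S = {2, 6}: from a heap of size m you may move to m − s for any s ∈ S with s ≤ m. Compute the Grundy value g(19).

Build the Grundy sequence with g(k) = mex{g(k−s) : s ∈ {2, 6}, s ≤ k}:
k:     0  1  2  3  4  5  6  7  8  9 10 11 12 13 14 15 16 17 18 19
g(k):  0  0  1  1  0  0  1  1  0  0  1  1  0  0  1  1  0  0  1  1
So g(19) = 1.

1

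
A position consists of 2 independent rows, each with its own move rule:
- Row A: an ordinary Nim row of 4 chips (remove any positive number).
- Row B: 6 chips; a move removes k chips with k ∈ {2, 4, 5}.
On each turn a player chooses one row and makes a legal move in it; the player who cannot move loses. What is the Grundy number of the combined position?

7

Row A is a plain Nim row of size 4, so its Grundy value is 4.
Build the Grundy sequence for row B with g(k) = mex{g(k−s) : s ∈ {2, 4, 5}, s ≤ k}:
k:     0  1  2  3  4  5  6
g(k):  0  0  1  1  2  2  3
So g(6) = 3.
By the Sprague-Grundy theorem, the Grundy value of a sum of independent games is the XOR of the component values.
Combined value = 4 XOR 3 = 7.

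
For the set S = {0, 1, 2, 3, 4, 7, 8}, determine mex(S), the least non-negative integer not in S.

5

The values 0, 1, 2, 3, 4 are all present; 5 is the first non-negative integer missing from the set.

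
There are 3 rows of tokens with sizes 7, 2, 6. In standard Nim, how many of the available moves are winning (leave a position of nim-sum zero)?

Compute the nim-sum pairwise:
7 XOR 2 = 5
5 XOR 6 = 3
The overall nim-sum is X = 3. A row of size p has a winning move iff p XOR X < p (reduce it to p XOR X).
  7: 7 XOR 3 = 4 < 7 — winning move (to 4).
  2: 2 XOR 3 = 1 < 2 — winning move (to 1).
  6: 6 XOR 3 = 5 < 6 — winning move (to 5).
That gives 3 winning moves.

3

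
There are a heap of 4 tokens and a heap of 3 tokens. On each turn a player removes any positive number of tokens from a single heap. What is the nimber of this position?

7

In binary:
  100  (4)
  011  (3)
  ---
  111  (7)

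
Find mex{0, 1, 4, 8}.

The values 0, 1 are all present; 2 is the first non-negative integer missing from the set.

2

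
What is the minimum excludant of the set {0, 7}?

1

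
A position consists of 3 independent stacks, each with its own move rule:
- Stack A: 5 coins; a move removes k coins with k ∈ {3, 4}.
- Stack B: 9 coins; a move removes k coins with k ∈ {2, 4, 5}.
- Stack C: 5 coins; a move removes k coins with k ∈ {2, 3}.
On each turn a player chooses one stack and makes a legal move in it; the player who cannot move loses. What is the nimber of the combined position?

For stack A, compute g(0), g(1), … with moves {3, 4}:
k:     0  1  2  3  4  5
g(k):  0  0  0  1  1  1
So g(5) = 1.
Build the Grundy sequence for stack B with g(k) = mex{g(k−s) : s ∈ {2, 4, 5}, s ≤ k}:
g(0) = mex{} = 0
g(1) = mex{} = 0
g(2) = mex{0} = 1
g(3) = mex{0} = 1
g(4) = mex{0,1} = 2
g(5) = mex{0,1} = 2
g(6) = mex{0,1,2} = 3
g(7) = mex{1,2} = 0
g(8) = mex{1,2,3} = 0
g(9) = mex{0,2} = 1
So g(9) = 1.
Build the Grundy sequence for stack C with g(k) = mex{g(k−s) : s ∈ {2, 3}, s ≤ k}:
g(0) = mex{} = 0
g(1) = mex{} = 0
g(2) = mex{0} = 1
g(3) = mex{0} = 1
g(4) = mex{0,1} = 2
g(5) = mex{1} = 0
So g(5) = 0.
By the Sprague-Grundy theorem, the Grundy value of a sum of independent games is the XOR of the component values.
Combined value = 1 XOR 1 XOR 0 = 0.

0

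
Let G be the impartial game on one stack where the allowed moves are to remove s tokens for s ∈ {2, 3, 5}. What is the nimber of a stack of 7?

0

Grundy values for subtraction set {2, 3, 5}:
k:     0  1  2  3  4  5  6  7
g(k):  0  0  1  1  2  2  3  0
So g(7) = 0.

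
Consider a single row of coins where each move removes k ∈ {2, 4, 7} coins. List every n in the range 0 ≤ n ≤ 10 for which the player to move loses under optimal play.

0, 1, 6, 9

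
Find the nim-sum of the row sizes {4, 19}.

23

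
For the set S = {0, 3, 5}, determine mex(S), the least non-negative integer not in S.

1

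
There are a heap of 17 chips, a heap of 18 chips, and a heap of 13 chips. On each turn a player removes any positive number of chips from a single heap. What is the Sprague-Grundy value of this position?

Nim-sum: 17 ^ 18 ^ 13 = 14.

14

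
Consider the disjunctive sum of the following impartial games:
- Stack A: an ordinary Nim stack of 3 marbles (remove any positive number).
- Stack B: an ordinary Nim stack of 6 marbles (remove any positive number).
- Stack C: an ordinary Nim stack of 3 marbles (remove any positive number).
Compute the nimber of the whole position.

Stack A is a plain Nim stack of size 3, so its Grundy value is 3.
Stack B is a plain Nim stack of size 6, so its Grundy value is 6.
Stack C is a plain Nim stack of size 3, so its Grundy value is 3.
By the Sprague-Grundy theorem, the Grundy value of a sum of independent games is the XOR of the component values.
Combined value = 3 ⊕ 6 ⊕ 3 = 6.

6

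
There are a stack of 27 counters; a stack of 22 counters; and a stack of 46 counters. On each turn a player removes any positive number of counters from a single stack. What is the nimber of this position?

35

Bitwise XOR of the heap sizes:
  011011  (27)
  010110  (22)
  101110  (46)
  ------
  100011  (35)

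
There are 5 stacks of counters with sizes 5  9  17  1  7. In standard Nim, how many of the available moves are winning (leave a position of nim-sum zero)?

1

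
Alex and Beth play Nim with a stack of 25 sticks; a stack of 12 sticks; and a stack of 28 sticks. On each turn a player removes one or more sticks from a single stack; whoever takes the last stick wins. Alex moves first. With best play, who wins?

Alex wins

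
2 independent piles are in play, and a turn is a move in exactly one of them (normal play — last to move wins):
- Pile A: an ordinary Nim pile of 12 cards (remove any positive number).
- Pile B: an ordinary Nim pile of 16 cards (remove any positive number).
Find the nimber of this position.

28

Pile A is a plain Nim pile of size 12, so its Grundy value is 12.
Pile B is a plain Nim pile of size 16, so its Grundy value is 16.
By the Sprague-Grundy theorem, the Grundy value of a sum of independent games is the XOR of the component values.
Combined value = 12 XOR 16 = 28.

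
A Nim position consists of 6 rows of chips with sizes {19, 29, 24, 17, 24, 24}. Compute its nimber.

7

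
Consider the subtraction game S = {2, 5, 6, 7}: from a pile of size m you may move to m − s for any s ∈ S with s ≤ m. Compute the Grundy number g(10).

3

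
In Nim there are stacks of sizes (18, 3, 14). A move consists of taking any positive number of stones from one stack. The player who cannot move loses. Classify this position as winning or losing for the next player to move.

Winning position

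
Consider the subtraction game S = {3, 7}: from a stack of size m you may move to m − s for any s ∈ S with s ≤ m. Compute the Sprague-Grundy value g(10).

Grundy values for subtraction set {3, 7}:
k:     0  1  2  3  4  5  6  7  8  9 10
g(k):  0  0  0  1  1  1  0  2  2  1  0
So g(10) = 0.

0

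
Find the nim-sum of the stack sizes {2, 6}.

Write each in binary and XOR column by column:
  010  (2)
  110  (6)
  ---
  100  (4)

4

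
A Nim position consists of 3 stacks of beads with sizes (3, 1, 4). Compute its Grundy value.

6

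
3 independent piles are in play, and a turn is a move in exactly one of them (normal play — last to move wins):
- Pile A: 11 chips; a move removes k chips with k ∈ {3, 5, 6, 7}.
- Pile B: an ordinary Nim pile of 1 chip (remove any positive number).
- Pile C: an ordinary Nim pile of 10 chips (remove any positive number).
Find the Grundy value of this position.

11

Build the Grundy sequence for pile A with g(k) = mex{g(k−s) : s ∈ {3, 5, 6, 7}, s ≤ k}:
g(0) = mex{} = 0
g(1) = mex{} = 0
g(2) = mex{} = 0
g(3) = mex{0} = 1
g(4) = mex{0} = 1
g(5) = mex{0} = 1
g(6) = mex{0,1} = 2
g(7) = mex{0,1} = 2
g(8) = mex{0,1} = 2
g(9) = mex{0,1,2} = 3
g(10) = mex{1,2} = 0
g(11) = mex{1,2} = 0
So g(11) = 0.
Pile B is a plain Nim pile of size 1, so its Grundy value is 1.
Pile C is a plain Nim pile of size 10, so its Grundy value is 10.
By the Sprague-Grundy theorem, the Grundy value of a sum of independent games is the XOR of the component values.
Combined value = 0 XOR 1 XOR 10 = 11.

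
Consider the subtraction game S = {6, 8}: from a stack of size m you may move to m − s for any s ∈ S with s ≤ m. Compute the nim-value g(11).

Grundy values for subtraction set {6, 8}:
g(0) = mex{} = 0
g(1) = mex{} = 0
g(2) = mex{} = 0
g(3) = mex{} = 0
g(4) = mex{} = 0
g(5) = mex{} = 0
g(6) = mex{0} = 1
g(7) = mex{0} = 1
g(8) = mex{0} = 1
g(9) = mex{0} = 1
g(10) = mex{0} = 1
g(11) = mex{0} = 1
So g(11) = 1.

1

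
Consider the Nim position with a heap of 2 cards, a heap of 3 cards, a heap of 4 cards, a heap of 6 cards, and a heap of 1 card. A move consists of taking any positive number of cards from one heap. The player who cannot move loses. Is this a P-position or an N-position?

N-position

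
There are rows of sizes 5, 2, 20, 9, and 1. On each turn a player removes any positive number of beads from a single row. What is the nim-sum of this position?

27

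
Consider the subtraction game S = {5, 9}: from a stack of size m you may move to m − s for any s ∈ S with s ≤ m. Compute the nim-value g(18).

Build the Grundy sequence with g(k) = mex{g(k−s) : s ∈ {5, 9}, s ≤ k}:
k:     0  1  2  3  4  5  6  7  8  9 10 11 12 13 14 15 16 17 18
g(k):  0  0  0  0  0  1  1  1  1  1  2  2  2  2  0  0  0  0  0
So g(18) = 0.

0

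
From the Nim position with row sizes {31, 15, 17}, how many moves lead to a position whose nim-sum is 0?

In binary:
  11111  (31)
  01111  (15)
  10001  (17)
  -----
  00001  (1)
The overall nim-sum is X = 1. A row of size p has a winning move iff p XOR X < p (reduce it to p XOR X).
  31: 31 XOR 1 = 30 < 31 — winning move (to 30).
  15: 15 XOR 1 = 14 < 15 — winning move (to 14).
  17: 17 XOR 1 = 16 < 17 — winning move (to 16).
That gives 3 winning moves.

3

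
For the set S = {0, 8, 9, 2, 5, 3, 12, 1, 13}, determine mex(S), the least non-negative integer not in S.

The values 0, 1, 2, 3 are all present; 4 is the first non-negative integer missing from the set.

4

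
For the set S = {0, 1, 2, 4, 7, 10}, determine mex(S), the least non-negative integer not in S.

The values 0, 1, 2 are all present; 3 is the first non-negative integer missing from the set.

3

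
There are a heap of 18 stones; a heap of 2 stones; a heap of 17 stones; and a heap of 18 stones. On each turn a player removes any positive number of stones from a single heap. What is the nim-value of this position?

19

Nim-sum: 18 ⊕ 2 ⊕ 17 ⊕ 18 = 19.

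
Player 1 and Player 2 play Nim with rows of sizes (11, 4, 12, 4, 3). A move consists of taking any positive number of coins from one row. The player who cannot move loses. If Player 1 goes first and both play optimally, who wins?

Player 1 wins

Nim-sum: 11 ⊕ 4 ⊕ 12 ⊕ 4 ⊕ 3 = 4.
The nim-sum is 4 ≠ 0, so this is an N-position: the player to move can win; Player 1 has a winning move.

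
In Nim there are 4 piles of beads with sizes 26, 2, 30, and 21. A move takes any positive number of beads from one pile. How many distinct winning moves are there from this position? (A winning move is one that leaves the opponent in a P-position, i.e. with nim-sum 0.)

3

Compute the nim-sum pairwise:
26 ⊕ 2 = 24
24 ⊕ 30 = 6
6 ⊕ 21 = 19
The overall nim-sum is X = 19. A pile of size p has a winning move iff p XOR X < p (reduce it to p XOR X).
  26: 26 XOR 19 = 9 < 26 — winning move (to 9).
  2: 2 XOR 19 = 17 ≥ 2 — no move.
  30: 30 XOR 19 = 13 < 30 — winning move (to 13).
  21: 21 XOR 19 = 6 < 21 — winning move (to 6).
That gives 3 winning moves.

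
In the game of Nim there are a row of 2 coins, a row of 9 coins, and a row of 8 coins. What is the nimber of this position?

Nim-sum: 2 ⊕ 9 ⊕ 8 = 3.

3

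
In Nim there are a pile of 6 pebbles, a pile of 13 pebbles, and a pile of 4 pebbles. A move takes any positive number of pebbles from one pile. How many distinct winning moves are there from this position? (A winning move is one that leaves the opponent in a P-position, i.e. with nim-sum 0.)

1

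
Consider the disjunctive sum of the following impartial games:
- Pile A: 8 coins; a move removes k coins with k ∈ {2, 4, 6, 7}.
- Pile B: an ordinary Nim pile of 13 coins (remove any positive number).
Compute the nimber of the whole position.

For pile A, compute g(0), g(1), … with moves {2, 4, 6, 7}:
g(0) = mex{} = 0
g(1) = mex{} = 0
g(2) = mex{0} = 1
g(3) = mex{0} = 1
g(4) = mex{0,1} = 2
g(5) = mex{0,1} = 2
g(6) = mex{0,1,2} = 3
g(7) = mex{0,1,2} = 3
g(8) = mex{0,1,2,3} = 4
So g(8) = 4.
Pile B is a plain Nim pile of size 13, so its Grundy value is 13.
By the Sprague-Grundy theorem, the Grundy value of a sum of independent games is the XOR of the component values.
Combined value = 4 XOR 13 = 9.

9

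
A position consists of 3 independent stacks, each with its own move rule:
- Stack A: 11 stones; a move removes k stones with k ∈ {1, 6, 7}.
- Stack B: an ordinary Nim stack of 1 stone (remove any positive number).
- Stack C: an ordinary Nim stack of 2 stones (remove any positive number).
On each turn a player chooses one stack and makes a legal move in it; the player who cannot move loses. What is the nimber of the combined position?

0

Build the Grundy sequence for stack A with g(k) = mex{g(k−s) : s ∈ {1, 6, 7}, s ≤ k}:
g(0) = mex{} = 0
g(1) = mex{0} = 1
g(2) = mex{1} = 0
g(3) = mex{0} = 1
g(4) = mex{1} = 0
g(5) = mex{0} = 1
g(6) = mex{0,1} = 2
g(7) = mex{0,1,2} = 3
g(8) = mex{0,1,3} = 2
g(9) = mex{0,1,2} = 3
g(10) = mex{0,1,3} = 2
g(11) = mex{0,1,2} = 3
So g(11) = 3.
Stack B is a plain Nim stack of size 1, so its Grundy value is 1.
Stack C is a plain Nim stack of size 2, so its Grundy value is 2.
By the Sprague-Grundy theorem, the Grundy value of a sum of independent games is the XOR of the component values.
Combined value = 3 XOR 1 XOR 2 = 0.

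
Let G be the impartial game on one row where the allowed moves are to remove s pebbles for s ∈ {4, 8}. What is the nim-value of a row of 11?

Build the Grundy sequence with g(k) = mex{g(k−s) : s ∈ {4, 8}, s ≤ k}:
k:     0  1  2  3  4  5  6  7  8  9 10 11
g(k):  0  0  0  0  1  1  1  1  2  2  2  2
So g(11) = 2.

2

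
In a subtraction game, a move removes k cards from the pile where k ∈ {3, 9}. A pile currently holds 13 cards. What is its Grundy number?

0

Grundy values for subtraction set {3, 9}:
k:     0  1  2  3  4  5  6  7  8  9 10 11 12 13
g(k):  0  0  0  1  1  1  0  0  0  1  1  1  0  0
So g(13) = 0.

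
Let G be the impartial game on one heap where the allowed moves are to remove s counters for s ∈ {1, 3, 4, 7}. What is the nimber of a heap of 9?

Build the Grundy sequence with g(k) = mex{g(k−s) : s ∈ {1, 3, 4, 7}, s ≤ k}:
g(0) = mex{} = 0
g(1) = mex{0} = 1
g(2) = mex{1} = 0
g(3) = mex{0} = 1
g(4) = mex{0,1} = 2
g(5) = mex{0,1,2} = 3
g(6) = mex{0,1,3} = 2
g(7) = mex{0,1,2} = 3
g(8) = mex{1,2,3} = 0
g(9) = mex{0,2,3} = 1
So g(9) = 1.

1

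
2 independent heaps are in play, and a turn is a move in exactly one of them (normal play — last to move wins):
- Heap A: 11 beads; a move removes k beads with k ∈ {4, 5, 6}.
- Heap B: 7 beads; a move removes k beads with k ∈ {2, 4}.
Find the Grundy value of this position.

0

For heap A, compute g(0), g(1), … with moves {4, 5, 6}:
k:     0  1  2  3  4  5  6  7  8  9 10 11
g(k):  0  0  0  0  1  1  1  1  2  2  0  0
So g(11) = 0.
Build the Grundy sequence for heap B with g(k) = mex{g(k−s) : s ∈ {2, 4}, s ≤ k}:
k:     0  1  2  3  4  5  6  7
g(k):  0  0  1  1  2  2  0  0
So g(7) = 0.
The value of a disjunctive sum is the nim-sum of the parts.
Combined value = 0 ⊕ 0 = 0.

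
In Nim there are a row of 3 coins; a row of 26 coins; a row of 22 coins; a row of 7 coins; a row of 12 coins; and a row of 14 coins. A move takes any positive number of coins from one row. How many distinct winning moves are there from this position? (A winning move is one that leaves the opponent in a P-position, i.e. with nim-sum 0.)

3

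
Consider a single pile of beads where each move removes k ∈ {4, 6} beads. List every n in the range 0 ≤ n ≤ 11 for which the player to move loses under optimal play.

0, 1, 2, 3, 10, 11

Build the Grundy sequence with g(k) = mex{g(k−s) : s ∈ {4, 6}, s ≤ k}:
k:     0  1  2  3  4  5  6  7  8  9 10 11
g(k):  0  0  0  0  1  1  1  1  2  2  0  0
The P-positions (g = 0) in 0..11 are 0, 1, 2, 3, 10, 11.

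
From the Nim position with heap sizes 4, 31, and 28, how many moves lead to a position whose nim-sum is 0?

3

Nim-sum: 4 XOR 31 XOR 28 = 7.
The overall nim-sum is X = 7. A heap of size p has a winning move iff p XOR X < p (reduce it to p XOR X).
  4: 4 XOR 7 = 3 < 4 — winning move (to 3).
  31: 31 XOR 7 = 24 < 31 — winning move (to 24).
  28: 28 XOR 7 = 27 < 28 — winning move (to 27).
That gives 3 winning moves.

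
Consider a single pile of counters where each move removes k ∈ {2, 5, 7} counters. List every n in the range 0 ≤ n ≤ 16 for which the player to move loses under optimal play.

0, 1, 4, 10, 13, 14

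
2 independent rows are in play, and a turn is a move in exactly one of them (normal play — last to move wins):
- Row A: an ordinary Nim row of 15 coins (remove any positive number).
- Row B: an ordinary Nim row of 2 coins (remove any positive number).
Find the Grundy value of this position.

Row A is a plain Nim row of size 15, so its Grundy value is 15.
Row B is a plain Nim row of size 2, so its Grundy value is 2.
By the Sprague-Grundy theorem, the Grundy value of a sum of independent games is the XOR of the component values.
Combined value = 15 XOR 2 = 13.

13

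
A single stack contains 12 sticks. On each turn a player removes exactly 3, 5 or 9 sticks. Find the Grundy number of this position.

Grundy values for subtraction set {3, 5, 9}:
g(0) = mex{} = 0
g(1) = mex{} = 0
g(2) = mex{} = 0
g(3) = mex{0} = 1
g(4) = mex{0} = 1
g(5) = mex{0} = 1
g(6) = mex{0,1} = 2
g(7) = mex{0,1} = 2
g(8) = mex{1} = 0
g(9) = mex{0,1,2} = 3
g(10) = mex{0,1,2} = 3
g(11) = mex{0,2} = 1
g(12) = mex{1,2,3} = 0
So g(12) = 0.

0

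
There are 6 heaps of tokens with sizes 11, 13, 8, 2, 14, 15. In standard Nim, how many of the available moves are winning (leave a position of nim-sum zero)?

5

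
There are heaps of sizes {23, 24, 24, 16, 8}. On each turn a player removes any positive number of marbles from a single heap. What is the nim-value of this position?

15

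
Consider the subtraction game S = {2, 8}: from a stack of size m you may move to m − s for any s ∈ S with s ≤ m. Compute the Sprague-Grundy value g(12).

1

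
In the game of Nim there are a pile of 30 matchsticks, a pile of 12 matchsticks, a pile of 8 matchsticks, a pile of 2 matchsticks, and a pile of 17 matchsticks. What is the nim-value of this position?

9

In binary:
  11110  (30)
  01100  (12)
  01000  (8)
  00010  (2)
  10001  (17)
  -----
  01001  (9)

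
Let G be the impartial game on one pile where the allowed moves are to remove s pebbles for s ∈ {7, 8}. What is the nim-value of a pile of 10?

1

Build the Grundy sequence with g(k) = mex{g(k−s) : s ∈ {7, 8}, s ≤ k}:
k:     0  1  2  3  4  5  6  7  8  9 10
g(k):  0  0  0  0  0  0  0  1  1  1  1
So g(10) = 1.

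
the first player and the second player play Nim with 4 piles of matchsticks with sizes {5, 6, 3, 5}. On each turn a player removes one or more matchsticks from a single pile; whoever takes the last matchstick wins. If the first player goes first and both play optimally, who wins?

the first player wins

Compute the nim-sum pairwise:
5 ⊕ 6 = 3
3 ⊕ 3 = 0
0 ⊕ 5 = 5
The nim-sum is 5 ≠ 0, so this is an N-position: the player to move can win; the first player has a winning move.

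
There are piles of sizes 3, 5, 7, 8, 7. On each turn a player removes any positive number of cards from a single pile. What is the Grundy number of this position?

Bitwise XOR of the heap sizes:
  0011  (3)
  0101  (5)
  0111  (7)
  1000  (8)
  0111  (7)
  ----
  1110  (14)

14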